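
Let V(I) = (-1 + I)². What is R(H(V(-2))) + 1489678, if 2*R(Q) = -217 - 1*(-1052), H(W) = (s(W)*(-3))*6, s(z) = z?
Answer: 2980191/2 ≈ 1.4901e+6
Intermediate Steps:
H(W) = -18*W (H(W) = (W*(-3))*6 = -3*W*6 = -18*W)
R(Q) = 835/2 (R(Q) = (-217 - 1*(-1052))/2 = (-217 + 1052)/2 = (½)*835 = 835/2)
R(H(V(-2))) + 1489678 = 835/2 + 1489678 = 2980191/2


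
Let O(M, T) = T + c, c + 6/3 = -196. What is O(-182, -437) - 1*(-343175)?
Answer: 342540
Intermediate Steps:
c = -198 (c = -2 - 196 = -198)
O(M, T) = -198 + T (O(M, T) = T - 198 = -198 + T)
O(-182, -437) - 1*(-343175) = (-198 - 437) - 1*(-343175) = -635 + 343175 = 342540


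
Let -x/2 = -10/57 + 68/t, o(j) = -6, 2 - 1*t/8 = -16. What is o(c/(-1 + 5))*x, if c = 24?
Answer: 203/57 ≈ 3.5614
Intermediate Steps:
t = 144 (t = 16 - 8*(-16) = 16 + 128 = 144)
x = -203/342 (x = -2*(-10/57 + 68/144) = -2*(-10*1/57 + 68*(1/144)) = -2*(-10/57 + 17/36) = -2*203/684 = -203/342 ≈ -0.59357)
o(c/(-1 + 5))*x = -6*(-203/342) = 203/57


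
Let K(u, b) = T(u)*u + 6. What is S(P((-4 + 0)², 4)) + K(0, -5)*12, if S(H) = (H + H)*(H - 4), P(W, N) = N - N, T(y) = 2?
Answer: 72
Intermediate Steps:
K(u, b) = 6 + 2*u (K(u, b) = 2*u + 6 = 6 + 2*u)
P(W, N) = 0
S(H) = 2*H*(-4 + H) (S(H) = (2*H)*(-4 + H) = 2*H*(-4 + H))
S(P((-4 + 0)², 4)) + K(0, -5)*12 = 2*0*(-4 + 0) + (6 + 2*0)*12 = 2*0*(-4) + (6 + 0)*12 = 0 + 6*12 = 0 + 72 = 72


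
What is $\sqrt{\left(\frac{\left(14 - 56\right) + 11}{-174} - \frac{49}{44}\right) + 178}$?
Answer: $\frac{\sqrt{648657471}}{1914} \approx 13.307$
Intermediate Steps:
$\sqrt{\left(\frac{\left(14 - 56\right) + 11}{-174} - \frac{49}{44}\right) + 178} = \sqrt{\left(\left(-42 + 11\right) \left(- \frac{1}{174}\right) - \frac{49}{44}\right) + 178} = \sqrt{\left(\left(-31\right) \left(- \frac{1}{174}\right) - \frac{49}{44}\right) + 178} = \sqrt{\left(\frac{31}{174} - \frac{49}{44}\right) + 178} = \sqrt{- \frac{3581}{3828} + 178} = \sqrt{\frac{677803}{3828}} = \frac{\sqrt{648657471}}{1914}$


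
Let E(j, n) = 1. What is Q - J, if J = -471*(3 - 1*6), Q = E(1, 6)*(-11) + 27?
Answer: -1397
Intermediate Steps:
Q = 16 (Q = 1*(-11) + 27 = -11 + 27 = 16)
J = 1413 (J = -471*(3 - 6) = -471*(-3) = 1413)
Q - J = 16 - 1*1413 = 16 - 1413 = -1397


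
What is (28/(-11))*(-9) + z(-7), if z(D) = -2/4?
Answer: 493/22 ≈ 22.409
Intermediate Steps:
z(D) = -½ (z(D) = -2*¼ = -½)
(28/(-11))*(-9) + z(-7) = (28/(-11))*(-9) - ½ = (28*(-1/11))*(-9) - ½ = -28/11*(-9) - ½ = 252/11 - ½ = 493/22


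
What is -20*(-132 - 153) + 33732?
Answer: 39432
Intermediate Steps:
-20*(-132 - 153) + 33732 = -20*(-285) + 33732 = 5700 + 33732 = 39432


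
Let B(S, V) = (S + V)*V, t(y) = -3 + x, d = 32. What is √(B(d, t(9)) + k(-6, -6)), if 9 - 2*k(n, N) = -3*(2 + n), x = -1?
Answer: I*√454/2 ≈ 10.654*I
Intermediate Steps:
k(n, N) = 15/2 + 3*n/2 (k(n, N) = 9/2 - (-3)*(2 + n)/2 = 9/2 - (-6 - 3*n)/2 = 9/2 + (3 + 3*n/2) = 15/2 + 3*n/2)
t(y) = -4 (t(y) = -3 - 1 = -4)
B(S, V) = V*(S + V)
√(B(d, t(9)) + k(-6, -6)) = √(-4*(32 - 4) + (15/2 + (3/2)*(-6))) = √(-4*28 + (15/2 - 9)) = √(-112 - 3/2) = √(-227/2) = I*√454/2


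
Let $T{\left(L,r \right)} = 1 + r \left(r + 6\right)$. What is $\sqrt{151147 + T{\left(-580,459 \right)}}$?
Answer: $\sqrt{364583} \approx 603.81$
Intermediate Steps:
$T{\left(L,r \right)} = 1 + r \left(6 + r\right)$
$\sqrt{151147 + T{\left(-580,459 \right)}} = \sqrt{151147 + \left(1 + 459^{2} + 6 \cdot 459\right)} = \sqrt{151147 + \left(1 + 210681 + 2754\right)} = \sqrt{151147 + 213436} = \sqrt{364583}$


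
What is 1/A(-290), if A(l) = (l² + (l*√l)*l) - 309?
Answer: 83791/2058135831681 - 84100*I*√290/2058135831681 ≈ 4.0712e-8 - 6.9586e-7*I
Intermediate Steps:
A(l) = -309 + l² + l^(5/2) (A(l) = (l² + l^(3/2)*l) - 309 = (l² + l^(5/2)) - 309 = -309 + l² + l^(5/2))
1/A(-290) = 1/(-309 + (-290)² + (-290)^(5/2)) = 1/(-309 + 84100 + 84100*I*√290) = 1/(83791 + 84100*I*√290)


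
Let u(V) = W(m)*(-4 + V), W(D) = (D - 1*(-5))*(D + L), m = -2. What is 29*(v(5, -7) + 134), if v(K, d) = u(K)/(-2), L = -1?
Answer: 8033/2 ≈ 4016.5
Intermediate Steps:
W(D) = (-1 + D)*(5 + D) (W(D) = (D - 1*(-5))*(D - 1) = (D + 5)*(-1 + D) = (5 + D)*(-1 + D) = (-1 + D)*(5 + D))
u(V) = 36 - 9*V (u(V) = (-5 + (-2)² + 4*(-2))*(-4 + V) = (-5 + 4 - 8)*(-4 + V) = -9*(-4 + V) = 36 - 9*V)
v(K, d) = -18 + 9*K/2 (v(K, d) = (36 - 9*K)/(-2) = (36 - 9*K)*(-½) = -18 + 9*K/2)
29*(v(5, -7) + 134) = 29*((-18 + (9/2)*5) + 134) = 29*((-18 + 45/2) + 134) = 29*(9/2 + 134) = 29*(277/2) = 8033/2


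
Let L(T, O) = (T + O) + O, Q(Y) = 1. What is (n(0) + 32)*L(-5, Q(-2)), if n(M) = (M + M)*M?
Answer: -96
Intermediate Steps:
L(T, O) = T + 2*O (L(T, O) = (O + T) + O = T + 2*O)
n(M) = 2*M² (n(M) = (2*M)*M = 2*M²)
(n(0) + 32)*L(-5, Q(-2)) = (2*0² + 32)*(-5 + 2*1) = (2*0 + 32)*(-5 + 2) = (0 + 32)*(-3) = 32*(-3) = -96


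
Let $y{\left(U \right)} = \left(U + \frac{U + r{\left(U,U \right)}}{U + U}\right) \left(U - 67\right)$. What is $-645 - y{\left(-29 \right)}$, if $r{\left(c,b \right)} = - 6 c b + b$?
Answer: $5019$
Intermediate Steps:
$r{\left(c,b \right)} = b - 6 b c$ ($r{\left(c,b \right)} = - 6 b c + b = b - 6 b c$)
$y{\left(U \right)} = \left(-67 + U\right) \left(U + \frac{U + U \left(1 - 6 U\right)}{2 U}\right)$ ($y{\left(U \right)} = \left(U + \frac{U + U \left(1 - 6 U\right)}{U + U}\right) \left(U - 67\right) = \left(U + \frac{U + U \left(1 - 6 U\right)}{2 U}\right) \left(-67 + U\right) = \left(-67 + U\right) \left(U + \frac{U + U \left(1 - 6 U\right)}{2 U}\right)$)
$-645 - y{\left(-29 \right)} = -645 - \left(-67 - 2 \left(-29\right)^{2} + 135 \left(-29\right)\right) = -645 - \left(-67 - 1682 - 3915\right) = -645 - -5664 = -645 + 5664 = 5019$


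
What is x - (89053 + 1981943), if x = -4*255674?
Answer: -3093692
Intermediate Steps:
x = -1022696
x - (89053 + 1981943) = -1022696 - (89053 + 1981943) = -1022696 - 1*2070996 = -1022696 - 2070996 = -3093692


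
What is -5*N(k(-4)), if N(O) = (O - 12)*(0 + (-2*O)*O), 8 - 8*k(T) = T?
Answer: -945/4 ≈ -236.25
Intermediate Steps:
k(T) = 1 - T/8
N(O) = -2*O²*(-12 + O) (N(O) = (-12 + O)*(0 - 2*O²) = (-12 + O)*(-2*O²) = -2*O²*(-12 + O))
-5*N(k(-4)) = -10*(1 - ⅛*(-4))²*(12 - (1 - ⅛*(-4))) = -10*(1 + ½)²*(12 - (1 + ½)) = -10*(3/2)²*(12 - 1*3/2) = -10*9*(12 - 3/2)/4 = -10*9*21/(4*2) = -5*189/4 = -945/4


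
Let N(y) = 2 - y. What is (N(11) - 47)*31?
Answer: -1736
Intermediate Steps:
(N(11) - 47)*31 = ((2 - 1*11) - 47)*31 = ((2 - 11) - 47)*31 = (-9 - 47)*31 = -56*31 = -1736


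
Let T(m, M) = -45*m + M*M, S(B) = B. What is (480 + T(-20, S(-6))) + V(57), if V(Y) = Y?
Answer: 1473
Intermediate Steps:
T(m, M) = M² - 45*m (T(m, M) = -45*m + M² = M² - 45*m)
(480 + T(-20, S(-6))) + V(57) = (480 + ((-6)² - 45*(-20))) + 57 = (480 + (36 + 900)) + 57 = (480 + 936) + 57 = 1416 + 57 = 1473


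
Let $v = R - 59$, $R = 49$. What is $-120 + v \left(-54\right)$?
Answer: $420$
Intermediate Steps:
$v = -10$ ($v = 49 - 59 = -10$)
$-120 + v \left(-54\right) = -120 - -540 = -120 + 540 = 420$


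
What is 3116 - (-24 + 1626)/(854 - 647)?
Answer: 71490/23 ≈ 3108.3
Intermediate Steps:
3116 - (-24 + 1626)/(854 - 647) = 3116 - 1602/207 = 3116 - 1*178/23 = 3116 - 178/23 = 71490/23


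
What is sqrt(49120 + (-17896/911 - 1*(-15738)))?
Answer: sqrt(53810712962)/911 ≈ 254.63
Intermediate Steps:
sqrt(49120 + (-17896/911 - 1*(-15738))) = sqrt(49120 + (-17896*1/911 + 15738)) = sqrt(49120 + (-17896/911 + 15738)) = sqrt(49120 + 14319422/911) = sqrt(59067742/911) = sqrt(53810712962)/911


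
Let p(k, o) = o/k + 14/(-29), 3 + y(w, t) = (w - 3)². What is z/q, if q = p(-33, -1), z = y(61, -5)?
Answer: -3216477/433 ≈ -7428.4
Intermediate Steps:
y(w, t) = -3 + (-3 + w)² (y(w, t) = -3 + (w - 3)² = -3 + (-3 + w)²)
p(k, o) = -14/29 + o/k (p(k, o) = o/k + 14*(-1/29) = o/k - 14/29 = -14/29 + o/k)
z = 3361 (z = -3 + (-3 + 61)² = -3 + 58² = -3 + 3364 = 3361)
q = -433/957 (q = -14/29 - 1/(-33) = -14/29 - 1*(-1/33) = -14/29 + 1/33 = -433/957 ≈ -0.45246)
z/q = 3361/(-433/957) = 3361*(-957/433) = -3216477/433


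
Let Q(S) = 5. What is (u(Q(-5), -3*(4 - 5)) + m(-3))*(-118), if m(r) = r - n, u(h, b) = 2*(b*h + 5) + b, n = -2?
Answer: -4956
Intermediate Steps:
u(h, b) = 10 + b + 2*b*h (u(h, b) = 2*(5 + b*h) + b = (10 + 2*b*h) + b = 10 + b + 2*b*h)
m(r) = 2 + r (m(r) = r - 1*(-2) = r + 2 = 2 + r)
(u(Q(-5), -3*(4 - 5)) + m(-3))*(-118) = ((10 - 3*(4 - 5) + 2*(-3*(4 - 5))*5) + (2 - 3))*(-118) = ((10 - 3*(-1) + 2*(-3*(-1))*5) - 1)*(-118) = ((10 + 3 + 2*3*5) - 1)*(-118) = ((10 + 3 + 30) - 1)*(-118) = (43 - 1)*(-118) = 42*(-118) = -4956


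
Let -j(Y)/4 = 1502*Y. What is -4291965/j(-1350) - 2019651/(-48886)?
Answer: 239253859/5866320 ≈ 40.784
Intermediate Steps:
j(Y) = -6008*Y
-4291965/j(-1350) - 2019651/(-48886) = -4291965/((-6008*(-1350))) - 2019651/(-48886) = -4291965/8110800 - 2019651*(-1/48886) = -4291965*1/8110800 + 2019651/48886 = -127/240 + 2019651/48886 = 239253859/5866320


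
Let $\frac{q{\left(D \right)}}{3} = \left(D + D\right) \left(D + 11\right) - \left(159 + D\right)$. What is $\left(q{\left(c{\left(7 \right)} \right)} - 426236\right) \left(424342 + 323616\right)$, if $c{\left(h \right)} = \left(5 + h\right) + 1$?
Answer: $-317792395040$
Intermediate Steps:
$c{\left(h \right)} = 6 + h$
$q{\left(D \right)} = -477 - 3 D + 6 D \left(11 + D\right)$ ($q{\left(D \right)} = 3 \left(\left(D + D\right) \left(D + 11\right) - \left(159 + D\right)\right) = 3 \left(2 D \left(11 + D\right) - \left(159 + D\right)\right) = 3 \left(-159 - D + 2 D \left(11 + D\right)\right) = -477 - 3 D + 6 D \left(11 + D\right)$)
$\left(q{\left(c{\left(7 \right)} \right)} - 426236\right) \left(424342 + 323616\right) = \left(\left(-477 + 6 \left(6 + 7\right)^{2} + 63 \left(6 + 7\right)\right) - 426236\right) \left(424342 + 323616\right) = \left(\left(-477 + 6 \cdot 13^{2} + 63 \cdot 13\right) - 426236\right) 747958 = \left(\left(-477 + 6 \cdot 169 + 819\right) - 426236\right) 747958 = \left(\left(-477 + 1014 + 819\right) - 426236\right) 747958 = \left(1356 - 426236\right) 747958 = \left(-424880\right) 747958 = -317792395040$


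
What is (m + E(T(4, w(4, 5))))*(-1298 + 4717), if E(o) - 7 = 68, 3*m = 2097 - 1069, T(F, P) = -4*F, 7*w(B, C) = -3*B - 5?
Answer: 4284007/3 ≈ 1.4280e+6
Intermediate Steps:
w(B, C) = -5/7 - 3*B/7 (w(B, C) = (-3*B - 5)/7 = (-5 - 3*B)/7 = -5/7 - 3*B/7)
m = 1028/3 (m = (2097 - 1069)/3 = (⅓)*1028 = 1028/3 ≈ 342.67)
E(o) = 75 (E(o) = 7 + 68 = 75)
(m + E(T(4, w(4, 5))))*(-1298 + 4717) = (1028/3 + 75)*(-1298 + 4717) = (1253/3)*3419 = 4284007/3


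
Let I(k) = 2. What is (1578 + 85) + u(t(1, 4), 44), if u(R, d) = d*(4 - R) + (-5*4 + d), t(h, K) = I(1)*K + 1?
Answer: 1467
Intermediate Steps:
t(h, K) = 1 + 2*K (t(h, K) = 2*K + 1 = 1 + 2*K)
u(R, d) = -20 + d + d*(4 - R) (u(R, d) = d*(4 - R) + (-20 + d) = -20 + d + d*(4 - R))
(1578 + 85) + u(t(1, 4), 44) = (1578 + 85) + (-20 + 5*44 - 1*(1 + 2*4)*44) = 1663 + (-20 + 220 - 1*(1 + 8)*44) = 1663 + (-20 + 220 - 1*9*44) = 1663 + (-20 + 220 - 396) = 1663 - 196 = 1467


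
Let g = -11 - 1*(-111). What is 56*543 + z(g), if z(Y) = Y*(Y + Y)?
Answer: 50408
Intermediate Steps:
g = 100 (g = -11 + 111 = 100)
z(Y) = 2*Y² (z(Y) = Y*(2*Y) = 2*Y²)
56*543 + z(g) = 56*543 + 2*100² = 30408 + 2*10000 = 30408 + 20000 = 50408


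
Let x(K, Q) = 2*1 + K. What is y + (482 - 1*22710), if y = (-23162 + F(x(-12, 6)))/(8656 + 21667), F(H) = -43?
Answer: -674042849/30323 ≈ -22229.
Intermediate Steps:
x(K, Q) = 2 + K
y = -23205/30323 (y = (-23162 - 43)/(8656 + 21667) = -23205/30323 ≈ -0.76526)
y + (482 - 1*22710) = -23205/30323 + (482 - 1*22710) = -23205/30323 + (482 - 22710) = -23205/30323 - 22228 = -674042849/30323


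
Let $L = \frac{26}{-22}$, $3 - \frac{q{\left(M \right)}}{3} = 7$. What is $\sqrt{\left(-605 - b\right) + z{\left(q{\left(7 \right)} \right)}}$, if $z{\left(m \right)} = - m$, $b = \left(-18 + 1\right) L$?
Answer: $\frac{2 i \sqrt{18546}}{11} \approx 24.761 i$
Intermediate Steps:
$q{\left(M \right)} = -12$ ($q{\left(M \right)} = 9 - 21 = -12$)
$L = - \frac{13}{11}$ ($L = 26 \left(- \frac{1}{22}\right) = - \frac{13}{11} \approx -1.1818$)
$b = \frac{221}{11}$ ($b = \left(-18 + 1\right) \left(- \frac{13}{11}\right) = \left(-17\right) \left(- \frac{13}{11}\right) = \frac{221}{11} \approx 20.091$)
$\sqrt{\left(-605 - b\right) + z{\left(q{\left(7 \right)} \right)}} = \sqrt{\left(-605 - \frac{221}{11}\right) - -12} = \sqrt{\left(-605 - \frac{221}{11}\right) + 12} = \sqrt{- \frac{6876}{11} + 12} = \sqrt{- \frac{6744}{11}} = \frac{2 i \sqrt{18546}}{11}$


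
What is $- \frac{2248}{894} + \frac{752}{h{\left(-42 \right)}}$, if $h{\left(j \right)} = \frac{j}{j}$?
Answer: $\frac{335020}{447} \approx 749.49$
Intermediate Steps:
$h{\left(j \right)} = 1$
$- \frac{2248}{894} + \frac{752}{h{\left(-42 \right)}} = - \frac{2248}{894} + \frac{752}{1} = \left(-2248\right) \frac{1}{894} + 752 \cdot 1 = - \frac{1124}{447} + 752 = \frac{335020}{447}$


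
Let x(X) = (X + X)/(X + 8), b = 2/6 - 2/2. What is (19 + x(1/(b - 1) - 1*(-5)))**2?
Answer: 373321/961 ≈ 388.47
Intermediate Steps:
b = -2/3 (b = 2*(1/6) - 2*1/2 = 1/3 - 1 = -2/3 ≈ -0.66667)
x(X) = 2*X/(8 + X) (x(X) = (2*X)/(8 + X) = 2*X/(8 + X))
(19 + x(1/(b - 1) - 1*(-5)))**2 = (19 + 2*(1/(-2/3 - 1) - 1*(-5))/(8 + (1/(-2/3 - 1) - 1*(-5))))**2 = (19 + 2*(1/(-5/3) + 5)/(8 + (1/(-5/3) + 5)))**2 = (19 + 2*(-3/5 + 5)/(8 + (-3/5 + 5)))**2 = (19 + 2*(22/5)/(8 + 22/5))**2 = (19 + 2*(22/5)/(62/5))**2 = (19 + 2*(22/5)*(5/62))**2 = (19 + 22/31)**2 = (611/31)**2 = 373321/961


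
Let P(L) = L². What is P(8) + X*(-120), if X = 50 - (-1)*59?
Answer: -13016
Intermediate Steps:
X = 109 (X = 50 - 1*(-59) = 50 + 59 = 109)
P(8) + X*(-120) = 8² + 109*(-120) = 64 - 13080 = -13016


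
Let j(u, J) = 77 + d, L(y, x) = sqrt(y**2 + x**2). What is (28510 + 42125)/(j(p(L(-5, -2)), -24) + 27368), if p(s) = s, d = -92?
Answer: 4155/1609 ≈ 2.5823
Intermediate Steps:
L(y, x) = sqrt(x**2 + y**2)
j(u, J) = -15 (j(u, J) = 77 - 92 = -15)
(28510 + 42125)/(j(p(L(-5, -2)), -24) + 27368) = (28510 + 42125)/(-15 + 27368) = 70635/27353 = 70635*(1/27353) = 4155/1609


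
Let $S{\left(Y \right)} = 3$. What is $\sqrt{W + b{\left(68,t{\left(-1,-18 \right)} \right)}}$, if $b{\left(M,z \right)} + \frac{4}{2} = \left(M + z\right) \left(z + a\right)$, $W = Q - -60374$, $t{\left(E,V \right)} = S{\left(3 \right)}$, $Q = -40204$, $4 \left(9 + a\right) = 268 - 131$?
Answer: $\frac{9 \sqrt{1095}}{2} \approx 148.91$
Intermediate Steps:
$a = \frac{101}{4}$ ($a = -9 + \frac{268 - 131}{4} = -9 + \frac{1}{4} \cdot 137 = -9 + \frac{137}{4} = \frac{101}{4} \approx 25.25$)
$t{\left(E,V \right)} = 3$
$W = 20170$ ($W = -40204 - -60374 = -40204 + 60374 = 20170$)
$b{\left(M,z \right)} = -2 + \left(\frac{101}{4} + z\right) \left(M + z\right)$ ($b{\left(M,z \right)} = -2 + \left(M + z\right) \left(z + \frac{101}{4}\right) = -2 + \left(M + z\right) \left(\frac{101}{4} + z\right) = -2 + \left(\frac{101}{4} + z\right) \left(M + z\right)$)
$\sqrt{W + b{\left(68,t{\left(-1,-18 \right)} \right)}} = \sqrt{20170 + \left(-2 + 3^{2} + \frac{101}{4} \cdot 68 + \frac{101}{4} \cdot 3 + 68 \cdot 3\right)} = \sqrt{20170 + \left(-2 + 9 + 1717 + \frac{303}{4} + 204\right)} = \sqrt{20170 + \frac{8015}{4}} = \sqrt{\frac{88695}{4}} = \frac{9 \sqrt{1095}}{2}$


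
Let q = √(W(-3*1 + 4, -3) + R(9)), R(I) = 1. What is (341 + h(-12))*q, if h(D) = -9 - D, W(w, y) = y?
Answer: 344*I*√2 ≈ 486.49*I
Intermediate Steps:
q = I*√2 (q = √(-3 + 1) = √(-2) = I*√2 ≈ 1.4142*I)
(341 + h(-12))*q = (341 + (-9 - 1*(-12)))*(I*√2) = (341 + (-9 + 12))*(I*√2) = (341 + 3)*(I*√2) = 344*(I*√2) = 344*I*√2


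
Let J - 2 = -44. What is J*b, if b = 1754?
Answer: -73668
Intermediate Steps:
J = -42 (J = 2 - 44 = -42)
J*b = -42*1754 = -73668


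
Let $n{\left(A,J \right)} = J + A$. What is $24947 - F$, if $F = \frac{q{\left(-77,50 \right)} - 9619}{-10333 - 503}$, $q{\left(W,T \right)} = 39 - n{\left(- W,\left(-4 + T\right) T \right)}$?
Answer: $\frac{270313735}{10836} \approx 24946.0$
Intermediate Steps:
$n{\left(A,J \right)} = A + J$
$q{\left(W,T \right)} = 39 + W - T \left(-4 + T\right)$ ($q{\left(W,T \right)} = 39 - \left(- W + \left(-4 + T\right) T\right) = 39 - \left(- W + T \left(-4 + T\right)\right) = 39 + W - T \left(-4 + T\right)$)
$F = \frac{11957}{10836}$ ($F = \frac{\left(39 - 77 - 50 \left(-4 + 50\right)\right) - 9619}{-10333 - 503} = \frac{\left(39 - 77 - 50 \cdot 46\right) - 9619}{-10836} = \left(\left(39 - 77 - 2300\right) - 9619\right) \left(- \frac{1}{10836}\right) = \left(-2338 - 9619\right) \left(- \frac{1}{10836}\right) = \left(-11957\right) \left(- \frac{1}{10836}\right) = \frac{11957}{10836} \approx 1.1035$)
$24947 - F = 24947 - \frac{11957}{10836} = \frac{270313735}{10836}$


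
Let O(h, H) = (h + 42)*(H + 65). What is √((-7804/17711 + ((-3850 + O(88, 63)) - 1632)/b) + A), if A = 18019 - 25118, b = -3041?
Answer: I*√20604758824781710901/53859151 ≈ 84.28*I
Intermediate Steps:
O(h, H) = (42 + h)*(65 + H)
A = -7099
√((-7804/17711 + ((-3850 + O(88, 63)) - 1632)/b) + A) = √((-7804/17711 + ((-3850 + (2730 + 42*63 + 65*88 + 63*88)) - 1632)/(-3041)) - 7099) = √((-7804*1/17711 + ((-3850 + (2730 + 2646 + 5720 + 5544)) - 1632)*(-1/3041)) - 7099) = √((-7804/17711 + ((-3850 + 16640) - 1632)*(-1/3041)) - 7099) = √((-7804/17711 + (12790 - 1632)*(-1/3041)) - 7099) = √((-7804/17711 + 11158*(-1/3041)) - 7099) = √((-7804/17711 - 11158/3041) - 7099) = √(-221351302/53859151 - 7099) = √(-382567464251/53859151) = I*√20604758824781710901/53859151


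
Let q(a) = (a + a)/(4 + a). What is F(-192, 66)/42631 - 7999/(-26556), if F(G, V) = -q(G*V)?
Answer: 1079795744807/3585388683612 ≈ 0.30117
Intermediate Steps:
q(a) = 2*a/(4 + a) (q(a) = (2*a)/(4 + a) = 2*a/(4 + a))
F(G, V) = -2*G*V/(4 + G*V)
F(-192, 66)/42631 - 7999/(-26556) = -2*(-192)*66/(4 - 192*66)/42631 - 7999/(-26556) = -2*(-192)*66/(4 - 12672)*(1/42631) - 7999*(-1/26556) = -2*(-192)*66/(-12668)*(1/42631) + 7999/26556 = -2*(-192)*66*(-1/12668)*(1/42631) + 7999/26556 = -6336/3167*1/42631 + 7999/26556 = -6336/135012377 + 7999/26556 = 1079795744807/3585388683612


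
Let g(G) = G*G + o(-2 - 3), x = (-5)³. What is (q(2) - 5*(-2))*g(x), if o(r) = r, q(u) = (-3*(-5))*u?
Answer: 624800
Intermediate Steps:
x = -125
q(u) = 15*u
g(G) = -5 + G² (g(G) = G*G + (-2 - 3) = G² - 5 = -5 + G²)
(q(2) - 5*(-2))*g(x) = (15*2 - 5*(-2))*(-5 + (-125)²) = (30 + 10)*(-5 + 15625) = 40*15620 = 624800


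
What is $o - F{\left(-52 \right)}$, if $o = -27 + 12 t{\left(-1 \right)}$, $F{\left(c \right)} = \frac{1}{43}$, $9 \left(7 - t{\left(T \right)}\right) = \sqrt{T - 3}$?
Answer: $\frac{2450}{43} - \frac{8 i}{3} \approx 56.977 - 2.6667 i$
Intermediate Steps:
$t{\left(T \right)} = 7 - \frac{\sqrt{-3 + T}}{9}$ ($t{\left(T \right)} = 7 - \frac{\sqrt{T - 3}}{9} = 7 - \frac{\sqrt{-3 + T}}{9}$)
$F{\left(c \right)} = \frac{1}{43}$
$o = 57 - \frac{8 i}{3}$ ($o = -27 + 12 \left(7 - \frac{\sqrt{-3 - 1}}{9}\right) = -27 + 12 \left(7 - \frac{\sqrt{-4}}{9}\right) = -27 + 12 \left(7 - \frac{2 i}{9}\right) = -27 + \left(84 - \frac{8 i}{3}\right) = 57 - \frac{8 i}{3} \approx 57.0 - 2.6667 i$)
$o - F{\left(-52 \right)} = \left(57 - \frac{8 i}{3}\right) - \frac{1}{43} = \frac{2450}{43} - \frac{8 i}{3}$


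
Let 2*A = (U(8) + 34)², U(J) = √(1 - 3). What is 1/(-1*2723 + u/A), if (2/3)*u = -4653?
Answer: 2*(-34*√2 + 577*I)/(-3156301*I + 185164*√2) ≈ -0.00036563 - 1.3383e-7*I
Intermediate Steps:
U(J) = I*√2 (U(J) = √(-2) = I*√2)
u = -13959/2 (u = (3/2)*(-4653) = -13959/2 ≈ -6979.5)
A = (34 + I*√2)²/2 (A = (I*√2 + 34)²/2 = (34 + I*√2)²/2 ≈ 577.0 + 48.083*I)
1/(-1*2723 + u/A) = 1/(-1*2723 - 13959/(2*(577 + 34*I*√2))) = 1/(-2723 - 13959/(2*(577 + 34*I*√2)))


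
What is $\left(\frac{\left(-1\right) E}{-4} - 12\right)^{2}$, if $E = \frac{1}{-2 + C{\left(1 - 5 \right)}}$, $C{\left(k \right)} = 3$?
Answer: $\frac{2209}{16} \approx 138.06$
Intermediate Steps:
$E = 1$ ($E = \frac{1}{-2 + 3} = 1^{-1} = 1$)
$\left(\frac{\left(-1\right) E}{-4} - 12\right)^{2} = \left(\frac{\left(-1\right) 1}{-4} - 12\right)^{2} = \left(\left(-1\right) \left(- \frac{1}{4}\right) - 12\right)^{2} = \left(\frac{1}{4} - 12\right)^{2} = \left(- \frac{47}{4}\right)^{2} = \frac{2209}{16}$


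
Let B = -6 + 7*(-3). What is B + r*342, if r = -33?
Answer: -11313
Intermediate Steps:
B = -27 (B = -6 - 21 = -27)
B + r*342 = -27 - 33*342 = -27 - 11286 = -11313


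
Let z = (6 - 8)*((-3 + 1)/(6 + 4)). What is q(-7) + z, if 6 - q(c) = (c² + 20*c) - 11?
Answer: 542/5 ≈ 108.40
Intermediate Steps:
q(c) = 17 - c² - 20*c (q(c) = 6 - ((c² + 20*c) - 11) = 6 - (-11 + c² + 20*c) = 6 + (11 - c² - 20*c) = 17 - c² - 20*c)
z = ⅖ (z = -(-4)/10 = -2*(-⅕) = ⅖ ≈ 0.40000)
q(-7) + z = (17 - 1*(-7)² - 20*(-7)) + ⅖ = (17 - 1*49 + 140) + ⅖ = (17 - 49 + 140) + ⅖ = 108 + ⅖ = 542/5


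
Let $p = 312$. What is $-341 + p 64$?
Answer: $19627$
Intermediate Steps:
$-341 + p 64 = -341 + 312 \cdot 64 = -341 + 19968 = 19627$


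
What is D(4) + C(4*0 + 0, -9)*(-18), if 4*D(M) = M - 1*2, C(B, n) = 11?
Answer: -395/2 ≈ -197.50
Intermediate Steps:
D(M) = -½ + M/4 (D(M) = (M - 1*2)/4 = (M - 2)/4 = (-2 + M)/4 = -½ + M/4)
D(4) + C(4*0 + 0, -9)*(-18) = (-½ + (¼)*4) + 11*(-18) = (-½ + 1) - 198 = ½ - 198 = -395/2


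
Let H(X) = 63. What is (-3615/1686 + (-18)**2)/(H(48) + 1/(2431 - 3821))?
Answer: 125713685/24606889 ≈ 5.1089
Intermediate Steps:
(-3615/1686 + (-18)**2)/(H(48) + 1/(2431 - 3821)) = (-3615/1686 + (-18)**2)/(63 + 1/(2431 - 3821)) = (-3615*1/1686 + 324)/(63 + 1/(-1390)) = (-1205/562 + 324)/(63 - 1/1390) = 180883/(562*(87569/1390)) = (180883/562)*(1390/87569) = 125713685/24606889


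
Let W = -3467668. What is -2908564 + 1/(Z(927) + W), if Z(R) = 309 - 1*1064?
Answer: -10088130274573/3468423 ≈ -2.9086e+6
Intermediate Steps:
Z(R) = -755 (Z(R) = 309 - 1064 = -755)
-2908564 + 1/(Z(927) + W) = -2908564 + 1/(-755 - 3467668) = -2908564 + 1/(-3468423) = -2908564 - 1/3468423 = -10088130274573/3468423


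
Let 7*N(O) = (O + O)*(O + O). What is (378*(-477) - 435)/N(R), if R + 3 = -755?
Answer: -1265187/2298256 ≈ -0.55050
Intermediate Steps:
R = -758 (R = -3 - 755 = -758)
N(O) = 4*O²/7 (N(O) = ((O + O)*(O + O))/7 = ((2*O)*(2*O))/7 = (4*O²)/7 = 4*O²/7)
(378*(-477) - 435)/N(R) = (378*(-477) - 435)/(((4/7)*(-758)²)) = (-180306 - 435)/(((4/7)*574564)) = -180741/2298256/7 = -180741*7/2298256 = -1265187/2298256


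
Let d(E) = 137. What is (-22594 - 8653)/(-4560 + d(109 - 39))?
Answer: 31247/4423 ≈ 7.0647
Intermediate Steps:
(-22594 - 8653)/(-4560 + d(109 - 39)) = (-22594 - 8653)/(-4560 + 137) = -31247/(-4423) = -31247*(-1/4423) = 31247/4423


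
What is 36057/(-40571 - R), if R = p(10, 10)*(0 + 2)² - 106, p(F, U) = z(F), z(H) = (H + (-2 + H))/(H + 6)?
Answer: -72114/80939 ≈ -0.89097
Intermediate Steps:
z(H) = (-2 + 2*H)/(6 + H)
p(F, U) = 2*(-1 + F)/(6 + F)
R = -203/2 (R = (2*(-1 + 10)/(6 + 10))*(0 + 2)² - 106 = (2*9/16)*2² - 106 = (2*(1/16)*9)*4 - 106 = (9/8)*4 - 106 = 9/2 - 106 = -203/2 ≈ -101.50)
36057/(-40571 - R) = 36057/(-40571 - 1*(-203/2)) = 36057/(-40571 + 203/2) = 36057/(-80939/2) = 36057*(-2/80939) = -72114/80939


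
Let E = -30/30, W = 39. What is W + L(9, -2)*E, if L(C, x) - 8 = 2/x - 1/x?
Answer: 63/2 ≈ 31.500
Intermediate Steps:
L(C, x) = 8 + 1/x (L(C, x) = 8 + (2/x - 1/x) = 8 + 1/x)
E = -1 (E = -30*1/30 = -1)
W + L(9, -2)*E = 39 + (8 + 1/(-2))*(-1) = 39 + (8 - 1/2)*(-1) = 39 + (15/2)*(-1) = 39 - 15/2 = 63/2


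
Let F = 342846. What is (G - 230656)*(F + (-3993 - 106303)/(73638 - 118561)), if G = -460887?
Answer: -10650993944580622/44923 ≈ -2.3709e+11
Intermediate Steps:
(G - 230656)*(F + (-3993 - 106303)/(73638 - 118561)) = (-460887 - 230656)*(342846 + (-3993 - 106303)/(73638 - 118561)) = -691543*(342846 - 110296/(-44923)) = -691543*(342846 - 110296*(-1/44923)) = -691543*(342846 + 110296/44923) = -691543*15401781154/44923 = -10650993944580622/44923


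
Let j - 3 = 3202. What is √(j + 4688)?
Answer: 3*√877 ≈ 88.843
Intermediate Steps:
j = 3205 (j = 3 + 3202 = 3205)
√(j + 4688) = √(3205 + 4688) = √7893 = 3*√877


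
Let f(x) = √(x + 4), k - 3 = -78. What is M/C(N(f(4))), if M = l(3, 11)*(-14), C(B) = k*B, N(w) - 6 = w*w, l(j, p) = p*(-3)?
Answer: -11/25 ≈ -0.44000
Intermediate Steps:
k = -75 (k = 3 - 78 = -75)
l(j, p) = -3*p
f(x) = √(4 + x)
N(w) = 6 + w² (N(w) = 6 + w*w = 6 + w²)
C(B) = -75*B
M = 462 (M = -3*11*(-14) = -33*(-14) = 462)
M/C(N(f(4))) = 462/((-75*(6 + (√(4 + 4))²))) = 462/((-75*(6 + (√8)²))) = 462/((-75*(6 + (2*√2)²))) = 462/((-75*(6 + 8))) = 462/((-75*14)) = 462/(-1050) = 462*(-1/1050) = -11/25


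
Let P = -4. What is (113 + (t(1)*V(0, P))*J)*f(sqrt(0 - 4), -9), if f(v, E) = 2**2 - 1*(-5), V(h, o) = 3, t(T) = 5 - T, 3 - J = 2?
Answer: 1125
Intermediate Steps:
J = 1 (J = 3 - 1*2 = 3 - 2 = 1)
f(v, E) = 9 (f(v, E) = 4 + 5 = 9)
(113 + (t(1)*V(0, P))*J)*f(sqrt(0 - 4), -9) = (113 + ((5 - 1*1)*3)*1)*9 = (113 + ((5 - 1)*3)*1)*9 = (113 + (4*3)*1)*9 = (113 + 12*1)*9 = (113 + 12)*9 = 125*9 = 1125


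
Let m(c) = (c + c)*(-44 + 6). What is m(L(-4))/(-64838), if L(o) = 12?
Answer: 456/32419 ≈ 0.014066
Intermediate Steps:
m(c) = -76*c (m(c) = (2*c)*(-38) = -76*c)
m(L(-4))/(-64838) = -76*12/(-64838) = -912*(-1/64838) = 456/32419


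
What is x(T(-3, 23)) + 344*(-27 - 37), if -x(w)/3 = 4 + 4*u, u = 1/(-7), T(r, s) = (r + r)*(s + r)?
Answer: -154184/7 ≈ -22026.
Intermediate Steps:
T(r, s) = 2*r*(r + s) (T(r, s) = (2*r)*(r + s) = 2*r*(r + s))
u = -1/7 ≈ -0.14286
x(w) = -72/7 (x(w) = -3*(4 + 4*(-1/7)) = -3*(4 - 4/7) = -3*24/7 = -72/7)
x(T(-3, 23)) + 344*(-27 - 37) = -72/7 + 344*(-27 - 37) = -72/7 + 344*(-64) = -72/7 - 22016 = -154184/7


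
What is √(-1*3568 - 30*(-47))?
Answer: I*√2158 ≈ 46.454*I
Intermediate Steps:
√(-1*3568 - 30*(-47)) = √(-3568 + 1410) = √(-2158) = I*√2158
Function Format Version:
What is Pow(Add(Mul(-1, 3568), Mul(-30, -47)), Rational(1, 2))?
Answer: Mul(I, Pow(2158, Rational(1, 2))) ≈ Mul(46.454, I)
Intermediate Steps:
Pow(Add(Mul(-1, 3568), Mul(-30, -47)), Rational(1, 2)) = Pow(Add(-3568, 1410), Rational(1, 2)) = Pow(-2158, Rational(1, 2)) = Mul(I, Pow(2158, Rational(1, 2)))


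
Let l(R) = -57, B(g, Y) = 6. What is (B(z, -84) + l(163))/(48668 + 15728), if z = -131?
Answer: -3/3788 ≈ -0.00079197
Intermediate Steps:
(B(z, -84) + l(163))/(48668 + 15728) = (6 - 57)/(48668 + 15728) = -51/64396 = -51*1/64396 = -3/3788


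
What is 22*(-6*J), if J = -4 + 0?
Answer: 528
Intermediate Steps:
J = -4
22*(-6*J) = 22*(-6*(-4)) = 22*24 = 528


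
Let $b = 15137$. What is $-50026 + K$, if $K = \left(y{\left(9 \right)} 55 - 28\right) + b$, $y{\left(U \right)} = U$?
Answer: $-34422$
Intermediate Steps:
$K = 15604$ ($K = \left(9 \cdot 55 - 28\right) + 15137 = \left(495 - 28\right) + 15137 = 467 + 15137 = 15604$)
$-50026 + K = -50026 + 15604 = -34422$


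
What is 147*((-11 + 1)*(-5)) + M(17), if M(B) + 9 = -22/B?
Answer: 124775/17 ≈ 7339.7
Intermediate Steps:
M(B) = -9 - 22/B
147*((-11 + 1)*(-5)) + M(17) = 147*((-11 + 1)*(-5)) + (-9 - 22/17) = 147*(-10*(-5)) + (-9 - 22*1/17) = 147*50 + (-9 - 22/17) = 7350 - 175/17 = 124775/17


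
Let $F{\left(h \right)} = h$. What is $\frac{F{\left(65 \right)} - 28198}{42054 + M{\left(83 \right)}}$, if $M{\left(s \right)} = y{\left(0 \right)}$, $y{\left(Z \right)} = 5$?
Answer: $- \frac{28133}{42059} \approx -0.66889$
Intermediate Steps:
$M{\left(s \right)} = 5$
$\frac{F{\left(65 \right)} - 28198}{42054 + M{\left(83 \right)}} = \frac{65 - 28198}{42054 + 5} = - \frac{28133}{42059}$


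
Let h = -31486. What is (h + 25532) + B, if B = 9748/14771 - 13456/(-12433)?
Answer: -1093119301762/183647843 ≈ -5952.3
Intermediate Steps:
B = 319955460/183647843 (B = 9748*(1/14771) - 13456*(-1/12433) = 9748/14771 + 13456/12433 = 319955460/183647843 ≈ 1.7422)
(h + 25532) + B = (-31486 + 25532) + 319955460/183647843 = -5954 + 319955460/183647843 = -1093119301762/183647843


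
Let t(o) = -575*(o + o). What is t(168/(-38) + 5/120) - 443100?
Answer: -99878525/228 ≈ -4.3806e+5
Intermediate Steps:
t(o) = -1150*o
t(168/(-38) + 5/120) - 443100 = -1150*(168/(-38) + 5/120) - 443100 = -1150*(168*(-1/38) + 5*(1/120)) - 443100 = -1150*(-84/19 + 1/24) - 443100 = -1150*(-1997/456) - 443100 = 1148275/228 - 443100 = -99878525/228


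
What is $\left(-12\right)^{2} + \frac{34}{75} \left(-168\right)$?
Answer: $\frac{1696}{25} \approx 67.84$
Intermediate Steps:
$\left(-12\right)^{2} + \frac{34}{75} \left(-168\right) = 144 + 34 \cdot \frac{1}{75} \left(-168\right) = 144 + \frac{34}{75} \left(-168\right) = 144 - \frac{1904}{25} = \frac{1696}{25}$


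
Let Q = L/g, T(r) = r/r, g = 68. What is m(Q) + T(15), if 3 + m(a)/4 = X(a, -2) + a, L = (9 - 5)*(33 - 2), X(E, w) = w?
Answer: -199/17 ≈ -11.706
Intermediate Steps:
L = 124 (L = 4*31 = 124)
T(r) = 1
Q = 31/17 (Q = 124/68 = 124*(1/68) = 31/17 ≈ 1.8235)
m(a) = -20 + 4*a (m(a) = -12 + 4*(-2 + a) = -12 + (-8 + 4*a) = -20 + 4*a)
m(Q) + T(15) = (-20 + 4*(31/17)) + 1 = (-20 + 124/17) + 1 = -216/17 + 1 = -199/17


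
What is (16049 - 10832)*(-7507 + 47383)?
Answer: 208033092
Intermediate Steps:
(16049 - 10832)*(-7507 + 47383) = 5217*39876 = 208033092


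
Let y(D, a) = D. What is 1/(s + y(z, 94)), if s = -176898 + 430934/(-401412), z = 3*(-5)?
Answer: -200706/35507716045 ≈ -5.6525e-6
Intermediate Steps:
z = -15
s = -35504705455/200706 (s = -176898 + 430934*(-1/401412) = -176898 - 215467/200706 = -35504705455/200706 ≈ -1.7690e+5)
1/(s + y(z, 94)) = 1/(-35504705455/200706 - 15) = 1/(-35507716045/200706) = -200706/35507716045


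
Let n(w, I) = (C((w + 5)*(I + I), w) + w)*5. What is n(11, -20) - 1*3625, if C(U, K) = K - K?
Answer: -3570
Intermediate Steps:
C(U, K) = 0
n(w, I) = 5*w (n(w, I) = (0 + w)*5 = w*5 = 5*w)
n(11, -20) - 1*3625 = 5*11 - 1*3625 = 55 - 3625 = -3570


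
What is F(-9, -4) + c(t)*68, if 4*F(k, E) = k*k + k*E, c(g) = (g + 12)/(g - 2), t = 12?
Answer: 3849/20 ≈ 192.45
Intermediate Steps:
c(g) = (12 + g)/(-2 + g)
F(k, E) = k**2/4 + E*k/4 (F(k, E) = (k*k + k*E)/4 = (k**2 + E*k)/4 = k**2/4 + E*k/4)
F(-9, -4) + c(t)*68 = (1/4)*(-9)*(-4 - 9) + ((12 + 12)/(-2 + 12))*68 = (1/4)*(-9)*(-13) + (24/10)*68 = 117/4 + ((1/10)*24)*68 = 117/4 + (12/5)*68 = 117/4 + 816/5 = 3849/20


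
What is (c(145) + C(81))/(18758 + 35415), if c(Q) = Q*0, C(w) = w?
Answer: 81/54173 ≈ 0.0014952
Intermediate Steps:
c(Q) = 0
(c(145) + C(81))/(18758 + 35415) = (0 + 81)/(18758 + 35415) = 81/54173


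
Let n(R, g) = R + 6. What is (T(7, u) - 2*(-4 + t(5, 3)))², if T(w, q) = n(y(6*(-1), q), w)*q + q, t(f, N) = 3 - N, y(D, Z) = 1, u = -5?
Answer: 1024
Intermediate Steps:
n(R, g) = 6 + R
T(w, q) = 8*q (T(w, q) = (6 + 1)*q + q = 7*q + q = 8*q)
(T(7, u) - 2*(-4 + t(5, 3)))² = (8*(-5) - 2*(-4 + (3 - 1*3)))² = (-40 - 2*(-4 + (3 - 3)))² = (-40 - 2*(-4 + 0))² = (-40 - 2*(-4))² = (-40 + 8)² = (-32)² = 1024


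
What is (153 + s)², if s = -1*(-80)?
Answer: 54289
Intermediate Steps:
s = 80
(153 + s)² = (153 + 80)² = 233² = 54289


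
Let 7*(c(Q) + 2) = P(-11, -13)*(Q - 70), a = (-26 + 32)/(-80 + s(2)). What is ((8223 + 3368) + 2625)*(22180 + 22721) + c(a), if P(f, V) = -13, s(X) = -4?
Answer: 62554648925/98 ≈ 6.3831e+8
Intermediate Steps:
a = -1/14 (a = (-26 + 32)/(-80 - 4) = 6/(-84) = 6*(-1/84) = -1/14 ≈ -0.071429)
c(Q) = 128 - 13*Q/7 (c(Q) = -2 + (-13*(Q - 70))/7 = -2 + (-13*(-70 + Q))/7 = -2 + (910 - 13*Q)/7 = -2 + (130 - 13*Q/7) = 128 - 13*Q/7)
((8223 + 3368) + 2625)*(22180 + 22721) + c(a) = ((8223 + 3368) + 2625)*(22180 + 22721) + (128 - 13/7*(-1/14)) = (11591 + 2625)*44901 + (128 + 13/98) = 14216*44901 + 12557/98 = 638312616 + 12557/98 = 62554648925/98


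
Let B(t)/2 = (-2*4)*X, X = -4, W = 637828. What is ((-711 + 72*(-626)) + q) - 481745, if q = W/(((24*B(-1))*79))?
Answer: -16002929951/30336 ≈ -5.2752e+5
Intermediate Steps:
B(t) = 64 (B(t) = 2*(-2*4*(-4)) = 2*(-8*(-4)) = 2*32 = 64)
q = 159457/30336 (q = 637828/(((24*64)*79)) = 637828/((1536*79)) = 637828/121344 = 637828*(1/121344) = 159457/30336 ≈ 5.2564)
((-711 + 72*(-626)) + q) - 481745 = ((-711 + 72*(-626)) + 159457/30336) - 481745 = ((-711 - 45072) + 159457/30336) - 481745 = (-45783 + 159457/30336) - 481745 = -1388713631/30336 - 481745 = -16002929951/30336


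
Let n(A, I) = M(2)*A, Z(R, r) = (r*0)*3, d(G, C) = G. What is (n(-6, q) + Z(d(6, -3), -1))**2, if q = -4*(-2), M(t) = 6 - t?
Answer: 576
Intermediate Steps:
Z(R, r) = 0 (Z(R, r) = 0*3 = 0)
q = 8
n(A, I) = 4*A (n(A, I) = (6 - 1*2)*A = (6 - 2)*A = 4*A)
(n(-6, q) + Z(d(6, -3), -1))**2 = (4*(-6) + 0)**2 = (-24 + 0)**2 = (-24)**2 = 576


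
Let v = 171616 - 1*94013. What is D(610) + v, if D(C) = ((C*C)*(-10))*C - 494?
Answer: -2269732891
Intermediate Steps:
v = 77603 (v = 171616 - 94013 = 77603)
D(C) = -494 - 10*C**3 (D(C) = (C**2*(-10))*C - 494 = (-10*C**2)*C - 494 = -10*C**3 - 494 = -494 - 10*C**3)
D(610) + v = (-494 - 10*610**3) + 77603 = (-494 - 10*226981000) + 77603 = (-494 - 2269810000) + 77603 = -2269810494 + 77603 = -2269732891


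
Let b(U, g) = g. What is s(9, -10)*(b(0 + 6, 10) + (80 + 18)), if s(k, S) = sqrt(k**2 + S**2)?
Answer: 108*sqrt(181) ≈ 1453.0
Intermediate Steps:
s(k, S) = sqrt(S**2 + k**2)
s(9, -10)*(b(0 + 6, 10) + (80 + 18)) = sqrt((-10)**2 + 9**2)*(10 + (80 + 18)) = sqrt(100 + 81)*(10 + 98) = sqrt(181)*108 = 108*sqrt(181)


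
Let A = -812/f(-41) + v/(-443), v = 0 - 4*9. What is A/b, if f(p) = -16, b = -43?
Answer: -90073/76196 ≈ -1.1821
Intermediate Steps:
v = -36 (v = 0 - 36 = -36)
A = 90073/1772 (A = -812/(-16) - 36/(-443) = -812*(-1/16) - 36*(-1/443) = 203/4 + 36/443 = 90073/1772 ≈ 50.831)
A/b = (90073/1772)/(-43) = -1/43*90073/1772 = -90073/76196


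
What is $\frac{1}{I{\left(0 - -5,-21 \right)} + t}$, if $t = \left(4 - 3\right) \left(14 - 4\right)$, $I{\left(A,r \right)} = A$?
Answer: $\frac{1}{15} \approx 0.066667$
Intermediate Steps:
$t = 10$ ($t = \left(4 - 3\right) 10 = 1 \cdot 10 = 10$)
$\frac{1}{I{\left(0 - -5,-21 \right)} + t} = \frac{1}{\left(0 - -5\right) + 10} = \frac{1}{\left(0 + 5\right) + 10} = \frac{1}{5 + 10} = \frac{1}{15}$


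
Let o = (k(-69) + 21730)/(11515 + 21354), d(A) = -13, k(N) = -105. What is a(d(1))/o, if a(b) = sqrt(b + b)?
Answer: 32869*I*sqrt(26)/21625 ≈ 7.7503*I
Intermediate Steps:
a(b) = sqrt(2)*sqrt(b) (a(b) = sqrt(2*b) = sqrt(2)*sqrt(b))
o = 21625/32869 (o = (-105 + 21730)/(11515 + 21354) = 21625/32869 ≈ 0.65792)
a(d(1))/o = (sqrt(2)*sqrt(-13))/(21625/32869) = (sqrt(2)*(I*sqrt(13)))*(32869/21625) = (I*sqrt(26))*(32869/21625) = 32869*I*sqrt(26)/21625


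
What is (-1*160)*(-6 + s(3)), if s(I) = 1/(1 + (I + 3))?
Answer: 6560/7 ≈ 937.14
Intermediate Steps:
s(I) = 1/(4 + I) (s(I) = 1/(1 + (3 + I)) = 1/(4 + I))
(-1*160)*(-6 + s(3)) = (-1*160)*(-6 + 1/(4 + 3)) = -160*(-6 + 1/7) = -160*(-6 + ⅐) = -160*(-41/7) = 6560/7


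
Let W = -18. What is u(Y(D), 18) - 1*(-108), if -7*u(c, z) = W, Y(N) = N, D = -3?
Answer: 774/7 ≈ 110.57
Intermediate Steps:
u(c, z) = 18/7 (u(c, z) = -⅐*(-18) = 18/7)
u(Y(D), 18) - 1*(-108) = 18/7 - 1*(-108) = 18/7 + 108 = 774/7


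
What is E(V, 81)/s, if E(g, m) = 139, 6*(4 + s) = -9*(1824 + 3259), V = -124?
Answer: -278/15257 ≈ -0.018221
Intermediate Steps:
s = -15257/2 (s = -4 + (-9*(1824 + 3259))/6 = -4 + (-9*5083)/6 = -4 + (⅙)*(-45747) = -4 - 15249/2 = -15257/2 ≈ -7628.5)
E(V, 81)/s = 139/(-15257/2) = 139*(-2/15257) = -278/15257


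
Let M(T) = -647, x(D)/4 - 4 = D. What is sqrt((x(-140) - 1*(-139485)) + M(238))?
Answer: 3*sqrt(15366) ≈ 371.88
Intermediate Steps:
x(D) = 16 + 4*D
sqrt((x(-140) - 1*(-139485)) + M(238)) = sqrt(((16 + 4*(-140)) - 1*(-139485)) - 647) = sqrt(((16 - 560) + 139485) - 647) = sqrt((-544 + 139485) - 647) = sqrt(138941 - 647) = sqrt(138294) = 3*sqrt(15366)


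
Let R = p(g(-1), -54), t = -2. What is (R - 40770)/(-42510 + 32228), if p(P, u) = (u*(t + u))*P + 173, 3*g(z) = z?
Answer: 785/194 ≈ 4.0464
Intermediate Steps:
g(z) = z/3
p(P, u) = 173 + P*u*(-2 + u) (p(P, u) = (u*(-2 + u))*P + 173 = P*u*(-2 + u) + 173 = 173 + P*u*(-2 + u))
R = -835 (R = 173 + ((⅓)*(-1))*(-54)² - 2*(⅓)*(-1)*(-54) = 173 - ⅓*2916 - 2*(-⅓)*(-54) = 173 - 972 - 36 = -835)
(R - 40770)/(-42510 + 32228) = (-835 - 40770)/(-42510 + 32228) = -41605/(-10282) = -41605*(-1/10282) = 785/194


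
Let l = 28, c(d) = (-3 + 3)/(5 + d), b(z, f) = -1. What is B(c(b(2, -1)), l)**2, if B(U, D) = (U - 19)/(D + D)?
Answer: 361/3136 ≈ 0.11511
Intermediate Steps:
c(d) = 0 (c(d) = 0/(5 + d) = 0)
B(U, D) = (-19 + U)/(2*D) (B(U, D) = (-19 + U)/((2*D)) = (-19 + U)*(1/(2*D)) = (-19 + U)/(2*D))
B(c(b(2, -1)), l)**2 = ((1/2)*(-19 + 0)/28)**2 = ((1/2)*(1/28)*(-19))**2 = (-19/56)**2 = 361/3136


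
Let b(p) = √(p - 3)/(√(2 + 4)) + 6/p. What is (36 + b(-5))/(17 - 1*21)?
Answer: -87/10 - I*√3/6 ≈ -8.7 - 0.28868*I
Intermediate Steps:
b(p) = 6/p + √6*√(-3 + p)/6 (b(p) = √(-3 + p)/(√6) + 6/p = √(-3 + p)*(√6/6) + 6/p = √6*√(-3 + p)/6 + 6/p = 6/p + √6*√(-3 + p)/6)
(36 + b(-5))/(17 - 1*21) = (36 + (6/(-5) + √(-18 + 6*(-5))/6))/(17 - 1*21) = (36 + (6*(-⅕) + √(-18 - 30)/6))/(17 - 21) = (36 + (-6/5 + √(-48)/6))/(-4) = -(36 + (-6/5 + (4*I*√3)/6))/4 = -(36 + (-6/5 + 2*I*√3/3))/4 = -(174/5 + 2*I*√3/3)/4 = -87/10 - I*√3/6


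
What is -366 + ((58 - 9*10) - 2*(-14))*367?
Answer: -1834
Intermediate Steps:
-366 + ((58 - 9*10) - 2*(-14))*367 = -366 + ((58 - 90) + 28)*367 = -366 + (-32 + 28)*367 = -366 - 4*367 = -366 - 1468 = -1834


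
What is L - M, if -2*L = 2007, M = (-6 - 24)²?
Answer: -3807/2 ≈ -1903.5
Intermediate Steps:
M = 900 (M = (-30)² = 900)
L = -2007/2 (L = -½*2007 = -2007/2 ≈ -1003.5)
L - M = -2007/2 - 1*900 = -2007/2 - 900 = -3807/2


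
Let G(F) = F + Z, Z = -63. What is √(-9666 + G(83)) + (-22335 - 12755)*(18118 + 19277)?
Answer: -1312190550 + I*√9646 ≈ -1.3122e+9 + 98.214*I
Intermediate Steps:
G(F) = -63 + F (G(F) = F - 63 = -63 + F)
√(-9666 + G(83)) + (-22335 - 12755)*(18118 + 19277) = √(-9666 + (-63 + 83)) + (-22335 - 12755)*(18118 + 19277) = √(-9666 + 20) - 35090*37395 = √(-9646) - 1312190550 = I*√9646 - 1312190550 = -1312190550 + I*√9646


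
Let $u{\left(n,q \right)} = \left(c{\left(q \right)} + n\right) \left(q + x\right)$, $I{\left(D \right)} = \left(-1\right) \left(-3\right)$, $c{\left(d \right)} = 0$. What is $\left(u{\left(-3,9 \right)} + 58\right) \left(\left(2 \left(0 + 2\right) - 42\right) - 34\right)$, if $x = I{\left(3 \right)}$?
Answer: $-1584$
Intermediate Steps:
$I{\left(D \right)} = 3$
$x = 3$
$u{\left(n,q \right)} = n \left(3 + q\right)$ ($u{\left(n,q \right)} = \left(0 + n\right) \left(q + 3\right) = n \left(3 + q\right)$)
$\left(u{\left(-3,9 \right)} + 58\right) \left(\left(2 \left(0 + 2\right) - 42\right) - 34\right) = \left(- 3 \left(3 + 9\right) + 58\right) \left(\left(2 \left(0 + 2\right) - 42\right) - 34\right) = \left(\left(-3\right) 12 + 58\right) \left(\left(2 \cdot 2 - 42\right) - 34\right) = \left(-36 + 58\right) \left(\left(4 - 42\right) - 34\right) = 22 \left(-38 - 34\right) = 22 \left(-72\right) = -1584$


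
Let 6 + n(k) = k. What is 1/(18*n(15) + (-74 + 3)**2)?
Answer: 1/5203 ≈ 0.00019220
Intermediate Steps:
n(k) = -6 + k
1/(18*n(15) + (-74 + 3)**2) = 1/(18*(-6 + 15) + (-74 + 3)**2) = 1/(18*9 + (-71)**2) = 1/(162 + 5041) = 1/5203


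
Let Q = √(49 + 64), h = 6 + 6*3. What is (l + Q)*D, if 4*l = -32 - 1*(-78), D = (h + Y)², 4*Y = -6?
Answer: 46575/8 + 2025*√113/4 ≈ 11203.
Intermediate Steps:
Y = -3/2 (Y = (¼)*(-6) = -3/2 ≈ -1.5000)
h = 24 (h = 6 + 18 = 24)
Q = √113 ≈ 10.630
D = 2025/4 (D = (24 - 3/2)² = (45/2)² = 2025/4 ≈ 506.25)
l = 23/2 (l = (-32 - 1*(-78))/4 = (-32 + 78)/4 = (¼)*46 = 23/2 ≈ 11.500)
(l + Q)*D = (23/2 + √113)*(2025/4) = 46575/8 + 2025*√113/4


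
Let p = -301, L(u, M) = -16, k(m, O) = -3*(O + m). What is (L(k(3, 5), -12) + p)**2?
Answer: 100489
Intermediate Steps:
k(m, O) = -3*O - 3*m
(L(k(3, 5), -12) + p)**2 = (-16 - 301)**2 = (-317)**2 = 100489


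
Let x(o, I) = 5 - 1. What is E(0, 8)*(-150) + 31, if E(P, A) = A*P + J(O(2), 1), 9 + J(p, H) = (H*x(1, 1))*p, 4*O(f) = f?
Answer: 1081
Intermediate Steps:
x(o, I) = 4
O(f) = f/4
J(p, H) = -9 + 4*H*p (J(p, H) = -9 + (H*4)*p = -9 + (4*H)*p = -9 + 4*H*p)
E(P, A) = -7 + A*P (E(P, A) = A*P + (-9 + 4*1*((¼)*2)) = A*P + (-9 + 4*1*(½)) = A*P + (-9 + 2) = A*P - 7 = -7 + A*P)
E(0, 8)*(-150) + 31 = (-7 + 8*0)*(-150) + 31 = (-7 + 0)*(-150) + 31 = -7*(-150) + 31 = 1050 + 31 = 1081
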